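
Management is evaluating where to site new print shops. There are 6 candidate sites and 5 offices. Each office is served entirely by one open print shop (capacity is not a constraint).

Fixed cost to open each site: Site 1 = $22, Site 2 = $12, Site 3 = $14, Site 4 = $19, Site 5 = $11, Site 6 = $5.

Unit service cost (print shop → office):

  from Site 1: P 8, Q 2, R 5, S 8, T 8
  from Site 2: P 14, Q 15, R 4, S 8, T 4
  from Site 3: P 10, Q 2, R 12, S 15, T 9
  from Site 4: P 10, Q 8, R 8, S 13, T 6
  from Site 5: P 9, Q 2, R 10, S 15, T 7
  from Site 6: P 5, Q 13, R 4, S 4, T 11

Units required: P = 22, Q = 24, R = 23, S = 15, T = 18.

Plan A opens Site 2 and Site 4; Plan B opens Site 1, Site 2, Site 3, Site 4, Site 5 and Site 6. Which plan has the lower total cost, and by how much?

Plan B is cheaper by 262.

Plan A: {Site 2, Site 4}: P→Site 4 10·22=220, Q→Site 4 8·24=192, R→Site 2 4·23=92, S→Site 2 8·15=120, T→Site 2 4·18=72. Service 696; fixed 31; total 727.
Plan B: {Site 1, Site 2, Site 3, Site 4, Site 5, Site 6}: P→Site 6 5·22=110, Q→Site 1 2·24=48, R→Site 2 4·23=92, S→Site 6 4·15=60, T→Site 2 4·18=72. Service 382; fixed 83; total 465.
Difference: |727 − 465| = 262.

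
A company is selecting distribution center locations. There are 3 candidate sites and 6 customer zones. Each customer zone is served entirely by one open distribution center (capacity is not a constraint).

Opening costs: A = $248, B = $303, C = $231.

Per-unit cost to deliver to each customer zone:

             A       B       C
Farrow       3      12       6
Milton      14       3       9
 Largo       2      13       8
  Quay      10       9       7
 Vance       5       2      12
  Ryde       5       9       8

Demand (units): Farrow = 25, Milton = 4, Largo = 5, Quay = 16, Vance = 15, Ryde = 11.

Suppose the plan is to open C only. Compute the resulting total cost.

Each customer zone is assigned to its cheapest site among the open ones.
{C}: Farrow→C 6·25=150, Milton→C 9·4=36, Largo→C 8·5=40, Quay→C 7·16=112, Vance→C 12·15=180, Ryde→C 8·11=88. Service 606; fixed 231; total 837.

Total cost: 837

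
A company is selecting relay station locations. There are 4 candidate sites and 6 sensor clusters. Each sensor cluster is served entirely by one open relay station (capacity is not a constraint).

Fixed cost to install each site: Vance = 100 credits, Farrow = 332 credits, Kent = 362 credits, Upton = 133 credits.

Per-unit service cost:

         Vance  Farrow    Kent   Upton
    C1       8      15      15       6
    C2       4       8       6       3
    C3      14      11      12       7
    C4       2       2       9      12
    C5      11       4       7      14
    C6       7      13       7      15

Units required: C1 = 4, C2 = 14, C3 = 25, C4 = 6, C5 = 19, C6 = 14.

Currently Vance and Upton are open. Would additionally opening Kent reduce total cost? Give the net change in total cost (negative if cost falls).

Current service cost with {Vance, Upton}: 560.
Adding Kent: each sensor cluster re-picks its cheapest; new service cost 484, saving 76.
Extra fixed cost: 362. Net change = 362 − 76 = 286.
(Totals: 793 → 1079.)

No — net change +286 (cost rises by 286).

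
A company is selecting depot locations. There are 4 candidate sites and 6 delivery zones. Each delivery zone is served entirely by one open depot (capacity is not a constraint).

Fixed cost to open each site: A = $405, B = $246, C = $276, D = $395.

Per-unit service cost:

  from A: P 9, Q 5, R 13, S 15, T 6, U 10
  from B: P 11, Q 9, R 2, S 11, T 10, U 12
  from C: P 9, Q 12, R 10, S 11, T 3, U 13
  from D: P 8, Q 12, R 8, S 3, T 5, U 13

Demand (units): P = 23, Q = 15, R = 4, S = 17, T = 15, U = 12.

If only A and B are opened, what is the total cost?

Total cost: 1338

Each delivery zone is assigned to its cheapest site among the open ones.
{A, B}: P→A 9·23=207, Q→A 5·15=75, R→B 2·4=8, S→B 11·17=187, T→A 6·15=90, U→A 10·12=120. Service 687; fixed 651; total 1338.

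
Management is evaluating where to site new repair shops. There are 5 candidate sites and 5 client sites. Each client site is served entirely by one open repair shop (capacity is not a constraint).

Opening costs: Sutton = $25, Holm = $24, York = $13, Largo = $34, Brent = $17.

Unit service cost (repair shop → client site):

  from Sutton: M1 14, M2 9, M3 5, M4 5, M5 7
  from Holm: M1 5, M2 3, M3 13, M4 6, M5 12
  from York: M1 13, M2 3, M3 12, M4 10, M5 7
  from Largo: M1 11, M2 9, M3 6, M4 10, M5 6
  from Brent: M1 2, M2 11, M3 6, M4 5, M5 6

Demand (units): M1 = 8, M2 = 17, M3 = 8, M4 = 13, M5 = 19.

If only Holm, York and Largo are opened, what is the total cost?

Total cost: 402

Each client site is assigned to its cheapest site among the open ones.
{Holm, York, Largo}: M1→Holm 5·8=40, M2→Holm 3·17=51, M3→Largo 6·8=48, M4→Holm 6·13=78, M5→Largo 6·19=114. Service 331; fixed 71; total 402.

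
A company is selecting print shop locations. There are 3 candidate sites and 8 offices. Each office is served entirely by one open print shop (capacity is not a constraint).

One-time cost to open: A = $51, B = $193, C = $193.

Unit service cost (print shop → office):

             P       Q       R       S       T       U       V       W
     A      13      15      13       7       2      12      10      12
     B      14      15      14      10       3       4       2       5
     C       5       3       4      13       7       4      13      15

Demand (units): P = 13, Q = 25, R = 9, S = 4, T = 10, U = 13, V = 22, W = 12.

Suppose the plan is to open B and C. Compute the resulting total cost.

Total cost: 788

Each office is assigned to its cheapest site among the open ones.
{B, C}: P→C 5·13=65, Q→C 3·25=75, R→C 4·9=36, S→B 10·4=40, T→B 3·10=30, U→B 4·13=52, V→B 2·22=44, W→B 5·12=60. Service 402; fixed 386; total 788.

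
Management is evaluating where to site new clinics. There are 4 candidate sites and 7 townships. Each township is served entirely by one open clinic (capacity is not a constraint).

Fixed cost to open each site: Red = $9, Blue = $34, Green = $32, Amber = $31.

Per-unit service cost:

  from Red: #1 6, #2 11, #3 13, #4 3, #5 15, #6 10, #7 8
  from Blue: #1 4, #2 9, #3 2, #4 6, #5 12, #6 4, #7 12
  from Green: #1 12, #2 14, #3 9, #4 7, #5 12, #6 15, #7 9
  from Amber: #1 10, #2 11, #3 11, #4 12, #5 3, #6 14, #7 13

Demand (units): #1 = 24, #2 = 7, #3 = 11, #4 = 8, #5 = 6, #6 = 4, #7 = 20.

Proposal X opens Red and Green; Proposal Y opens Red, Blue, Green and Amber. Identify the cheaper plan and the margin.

Proposal X: {Red, Green}: #1→Red 6·24=144, #2→Red 11·7=77, #3→Green 9·11=99, #4→Red 3·8=24, #5→Green 12·6=72, #6→Red 10·4=40, #7→Red 8·20=160. Service 616; fixed 41; total 657.
Proposal Y: {Red, Blue, Green, Amber}: #1→Blue 4·24=96, #2→Blue 9·7=63, #3→Blue 2·11=22, #4→Red 3·8=24, #5→Amber 3·6=18, #6→Blue 4·4=16, #7→Red 8·20=160. Service 399; fixed 106; total 505.
Difference: |657 − 505| = 152.

Proposal Y is cheaper by 152.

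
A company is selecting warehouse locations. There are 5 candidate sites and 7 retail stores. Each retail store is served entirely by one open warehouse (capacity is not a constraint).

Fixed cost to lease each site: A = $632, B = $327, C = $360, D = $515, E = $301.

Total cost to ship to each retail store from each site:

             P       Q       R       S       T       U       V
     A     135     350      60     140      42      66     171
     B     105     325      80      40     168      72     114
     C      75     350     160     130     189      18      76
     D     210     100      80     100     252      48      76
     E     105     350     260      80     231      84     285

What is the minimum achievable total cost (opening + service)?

Minimum total cost: 1231

For any fixed open set, each retail store goes to its cheapest open site; total = fixed + service.
{B}: P→B 105, Q→B 325, R→B 80, S→B 40, T→B 168, U→B 72, V→B 114. Service 904; fixed 327; total 1231.
{C}: service 998 + fixed 360 = 1358
{D}: service 866 + fixed 515 = 1381
{A, B, C, D, E}: service 411 + fixed 2135 = 2546
No other subset beats 1231.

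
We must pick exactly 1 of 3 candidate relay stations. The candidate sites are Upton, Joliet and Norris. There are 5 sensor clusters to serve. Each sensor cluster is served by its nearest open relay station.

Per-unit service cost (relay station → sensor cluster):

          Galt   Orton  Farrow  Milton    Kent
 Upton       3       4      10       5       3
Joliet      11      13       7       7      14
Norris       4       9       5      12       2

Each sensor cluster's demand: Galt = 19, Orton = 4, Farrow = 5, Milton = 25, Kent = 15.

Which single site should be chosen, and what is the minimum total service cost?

Choose Upton only; total service cost 293.

With exactly 1 open, each sensor cluster uses its cheapest among the chosen.
{Upton}: Galt→Upton 3·19=57, Orton→Upton 4·4=16, Farrow→Upton 10·5=50, Milton→Upton 5·25=125, Kent→Upton 3·15=45. Service cost 293.
{Norris}: service cost 467
{Joliet}: service cost 681
Among all 3 size-1 choices, {Upton} is lowest.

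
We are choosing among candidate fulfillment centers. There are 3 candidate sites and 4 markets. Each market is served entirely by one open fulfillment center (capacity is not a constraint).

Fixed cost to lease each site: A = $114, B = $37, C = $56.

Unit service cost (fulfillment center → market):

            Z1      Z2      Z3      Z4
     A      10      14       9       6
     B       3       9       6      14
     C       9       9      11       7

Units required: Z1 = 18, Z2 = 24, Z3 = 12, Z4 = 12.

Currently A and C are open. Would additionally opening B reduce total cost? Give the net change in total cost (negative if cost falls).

Yes — net change −107 (cost falls by 107).

Current service cost with {A, C}: 558.
Adding B: each market re-picks its cheapest; new service cost 414, saving 144.
Extra fixed cost: 37. Net change = 37 − 144 = -107.
(Totals: 728 → 621.)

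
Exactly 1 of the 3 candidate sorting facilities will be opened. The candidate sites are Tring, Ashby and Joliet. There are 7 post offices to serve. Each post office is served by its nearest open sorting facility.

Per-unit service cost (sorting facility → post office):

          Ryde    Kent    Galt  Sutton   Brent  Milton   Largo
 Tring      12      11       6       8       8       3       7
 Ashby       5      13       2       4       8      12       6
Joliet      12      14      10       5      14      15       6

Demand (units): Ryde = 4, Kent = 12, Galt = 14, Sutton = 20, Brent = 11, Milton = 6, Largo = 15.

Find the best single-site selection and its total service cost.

Choose Ashby only; total service cost 534.

With exactly 1 open, each post office uses its cheapest among the chosen.
{Ashby}: Ryde→Ashby 5·4=20, Kent→Ashby 13·12=156, Galt→Ashby 2·14=28, Sutton→Ashby 4·20=80, Brent→Ashby 8·11=88, Milton→Ashby 12·6=72, Largo→Ashby 6·15=90. Service cost 534.
{Tring}: service cost 635
{Joliet}: service cost 790
Among all 3 size-1 choices, {Ashby} is lowest.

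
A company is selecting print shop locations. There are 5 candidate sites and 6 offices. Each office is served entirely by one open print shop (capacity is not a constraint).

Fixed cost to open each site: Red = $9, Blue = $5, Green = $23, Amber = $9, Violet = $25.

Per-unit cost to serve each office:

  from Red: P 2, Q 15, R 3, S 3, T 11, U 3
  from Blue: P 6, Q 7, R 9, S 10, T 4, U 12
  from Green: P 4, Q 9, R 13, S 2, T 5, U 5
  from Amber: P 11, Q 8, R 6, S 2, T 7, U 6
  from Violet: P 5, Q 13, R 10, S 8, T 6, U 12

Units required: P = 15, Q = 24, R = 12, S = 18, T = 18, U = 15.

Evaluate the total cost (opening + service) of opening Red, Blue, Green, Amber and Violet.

Total cost: 458

Each office is assigned to its cheapest site among the open ones.
{Red, Blue, Green, Amber, Violet}: P→Red 2·15=30, Q→Blue 7·24=168, R→Red 3·12=36, S→Green 2·18=36, T→Blue 4·18=72, U→Red 3·15=45. Service 387; fixed 71; total 458.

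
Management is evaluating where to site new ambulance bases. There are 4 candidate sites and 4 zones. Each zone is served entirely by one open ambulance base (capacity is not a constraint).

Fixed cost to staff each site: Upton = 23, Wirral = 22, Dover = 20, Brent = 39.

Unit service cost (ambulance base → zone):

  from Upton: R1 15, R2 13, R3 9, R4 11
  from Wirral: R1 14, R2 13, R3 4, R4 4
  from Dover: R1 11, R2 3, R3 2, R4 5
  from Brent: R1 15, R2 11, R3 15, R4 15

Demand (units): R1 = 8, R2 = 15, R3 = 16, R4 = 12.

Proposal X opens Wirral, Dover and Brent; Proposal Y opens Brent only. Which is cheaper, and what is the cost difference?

Proposal X is cheaper by 450.

Proposal X: {Wirral, Dover, Brent}: R1→Dover 11·8=88, R2→Dover 3·15=45, R3→Dover 2·16=32, R4→Wirral 4·12=48. Service 213; fixed 81; total 294.
Proposal Y: {Brent}: R1→Brent 15·8=120, R2→Brent 11·15=165, R3→Brent 15·16=240, R4→Brent 15·12=180. Service 705; fixed 39; total 744.
Difference: |294 − 744| = 450.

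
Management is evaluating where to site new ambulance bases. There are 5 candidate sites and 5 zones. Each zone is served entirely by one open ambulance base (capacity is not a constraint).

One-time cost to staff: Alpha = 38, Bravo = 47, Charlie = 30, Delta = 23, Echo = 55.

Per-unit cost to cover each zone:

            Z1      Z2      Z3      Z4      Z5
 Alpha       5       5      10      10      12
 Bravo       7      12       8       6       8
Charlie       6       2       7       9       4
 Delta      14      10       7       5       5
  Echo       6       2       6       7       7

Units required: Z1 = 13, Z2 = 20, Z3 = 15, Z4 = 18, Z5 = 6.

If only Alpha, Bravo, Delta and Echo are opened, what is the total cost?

Total cost: 478

Each zone is assigned to its cheapest site among the open ones.
{Alpha, Bravo, Delta, Echo}: Z1→Alpha 5·13=65, Z2→Echo 2·20=40, Z3→Echo 6·15=90, Z4→Delta 5·18=90, Z5→Delta 5·6=30. Service 315; fixed 163; total 478.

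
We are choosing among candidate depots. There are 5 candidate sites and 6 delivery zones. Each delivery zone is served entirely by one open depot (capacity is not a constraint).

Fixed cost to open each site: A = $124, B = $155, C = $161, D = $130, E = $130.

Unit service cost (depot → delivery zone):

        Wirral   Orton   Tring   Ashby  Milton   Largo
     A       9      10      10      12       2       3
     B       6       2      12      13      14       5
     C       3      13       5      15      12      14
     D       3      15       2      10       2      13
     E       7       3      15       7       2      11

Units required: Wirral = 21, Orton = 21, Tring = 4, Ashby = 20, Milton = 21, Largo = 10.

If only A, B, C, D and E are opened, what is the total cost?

Total cost: 1025

Each delivery zone is assigned to its cheapest site among the open ones.
{A, B, C, D, E}: Wirral→C 3·21=63, Orton→B 2·21=42, Tring→D 2·4=8, Ashby→E 7·20=140, Milton→A 2·21=42, Largo→A 3·10=30. Service 325; fixed 700; total 1025.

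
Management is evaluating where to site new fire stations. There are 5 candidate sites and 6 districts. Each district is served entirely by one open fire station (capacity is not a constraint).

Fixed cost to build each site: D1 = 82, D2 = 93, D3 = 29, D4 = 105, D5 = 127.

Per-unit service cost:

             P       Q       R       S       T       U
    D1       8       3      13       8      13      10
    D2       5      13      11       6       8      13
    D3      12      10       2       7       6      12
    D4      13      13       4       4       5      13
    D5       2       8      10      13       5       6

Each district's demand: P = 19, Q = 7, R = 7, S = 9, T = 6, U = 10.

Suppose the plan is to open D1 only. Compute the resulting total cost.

Each district is assigned to its cheapest site among the open ones.
{D1}: P→D1 8·19=152, Q→D1 3·7=21, R→D1 13·7=91, S→D1 8·9=72, T→D1 13·6=78, U→D1 10·10=100. Service 514; fixed 82; total 596.

Total cost: 596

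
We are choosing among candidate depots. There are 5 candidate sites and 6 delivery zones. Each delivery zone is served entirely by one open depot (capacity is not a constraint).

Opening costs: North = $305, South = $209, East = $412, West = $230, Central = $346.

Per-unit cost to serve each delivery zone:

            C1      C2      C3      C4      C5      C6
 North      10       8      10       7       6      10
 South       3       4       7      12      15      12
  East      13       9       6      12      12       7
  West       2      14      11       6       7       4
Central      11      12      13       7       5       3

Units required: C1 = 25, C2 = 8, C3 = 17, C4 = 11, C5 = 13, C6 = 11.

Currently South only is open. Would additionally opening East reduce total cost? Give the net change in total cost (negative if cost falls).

No — net change +301 (cost rises by 301).

Current service cost with {South}: 685.
Adding East: each delivery zone re-picks its cheapest; new service cost 574, saving 111.
Extra fixed cost: 412. Net change = 412 − 111 = 301.
(Totals: 894 → 1195.)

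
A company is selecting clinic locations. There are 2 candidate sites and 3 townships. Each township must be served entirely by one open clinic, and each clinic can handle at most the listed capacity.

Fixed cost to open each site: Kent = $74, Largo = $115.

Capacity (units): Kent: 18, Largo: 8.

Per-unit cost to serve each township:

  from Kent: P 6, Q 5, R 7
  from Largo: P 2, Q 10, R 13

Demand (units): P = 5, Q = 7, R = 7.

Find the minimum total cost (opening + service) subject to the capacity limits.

Minimum total cost: 283

Open {Kent, Largo}: P→Largo 2·5=10, Q→Kent 5·7=35, R→Kent 7·7=49.
Loads: Kent carries 14/18, Largo carries 5/8. Service 94; fixed 189; total 283.
Next best feasible plan costs 338.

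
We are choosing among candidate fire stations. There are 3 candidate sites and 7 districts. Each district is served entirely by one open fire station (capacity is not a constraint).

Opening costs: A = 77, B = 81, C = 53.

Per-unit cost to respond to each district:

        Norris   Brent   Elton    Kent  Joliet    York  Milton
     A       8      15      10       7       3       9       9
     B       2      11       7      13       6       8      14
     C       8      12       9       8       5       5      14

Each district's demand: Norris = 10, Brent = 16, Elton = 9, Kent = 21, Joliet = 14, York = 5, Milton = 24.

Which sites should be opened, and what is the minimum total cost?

Open A and B; minimum total cost 862.

For any fixed open set, each district goes to its cheapest open site; total = fixed + service.
{A, B}: Norris→B 2·10=20, Brent→B 11·16=176, Elton→B 7·9=63, Kent→A 7·21=147, Joliet→A 3·14=42, York→B 8·5=40, Milton→A 9·24=216. Service 704; fixed 158; total 862.
{A, B, C}: service 689 + fixed 211 = 900
{A, C}: Norris→A 8·10=80, Brent→C 12·16=192, Elton→C 9·9=81, Kent→A 7·21=147, Joliet→A 3·14=42, York→C 5·5=25, Milton→A 9·24=216. Service 783; fixed 130; total 913.
{C}: Norris→C 8·10=80, Brent→C 12·16=192, Elton→C 9·9=81, Kent→C 8·21=168, Joliet→C 5·14=70, York→C 5·5=25, Milton→C 14·24=336. Service 952; fixed 53; total 1005.
No other subset beats 862.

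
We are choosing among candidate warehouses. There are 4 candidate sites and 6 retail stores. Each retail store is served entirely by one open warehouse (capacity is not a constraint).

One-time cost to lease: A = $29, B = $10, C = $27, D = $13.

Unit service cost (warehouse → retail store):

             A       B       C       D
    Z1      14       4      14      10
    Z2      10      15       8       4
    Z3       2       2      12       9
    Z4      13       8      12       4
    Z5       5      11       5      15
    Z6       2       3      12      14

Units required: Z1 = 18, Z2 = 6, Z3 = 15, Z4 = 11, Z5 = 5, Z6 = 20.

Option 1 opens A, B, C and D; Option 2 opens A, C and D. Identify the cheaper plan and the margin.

Option 1: {A, B, C, D}: Z1→B 4·18=72, Z2→D 4·6=24, Z3→A 2·15=30, Z4→D 4·11=44, Z5→A 5·5=25, Z6→A 2·20=40. Service 235; fixed 79; total 314.
Option 2: {A, C, D}: Z1→D 10·18=180, Z2→D 4·6=24, Z3→A 2·15=30, Z4→D 4·11=44, Z5→A 5·5=25, Z6→A 2·20=40. Service 343; fixed 69; total 412.
Difference: |314 − 412| = 98.

Option 1 is cheaper by 98.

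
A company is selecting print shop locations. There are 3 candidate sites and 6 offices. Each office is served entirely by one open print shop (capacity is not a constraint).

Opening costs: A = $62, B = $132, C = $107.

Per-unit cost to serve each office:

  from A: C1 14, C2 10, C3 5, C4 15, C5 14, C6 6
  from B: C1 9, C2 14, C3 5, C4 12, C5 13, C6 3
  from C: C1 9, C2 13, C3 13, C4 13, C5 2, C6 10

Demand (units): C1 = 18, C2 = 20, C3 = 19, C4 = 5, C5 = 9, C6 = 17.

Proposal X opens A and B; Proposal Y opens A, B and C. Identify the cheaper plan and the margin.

Proposal X: {A, B}: C1→B 9·18=162, C2→A 10·20=200, C3→A 5·19=95, C4→B 12·5=60, C5→B 13·9=117, C6→B 3·17=51. Service 685; fixed 194; total 879.
Proposal Y: {A, B, C}: C1→B 9·18=162, C2→A 10·20=200, C3→A 5·19=95, C4→B 12·5=60, C5→C 2·9=18, C6→B 3·17=51. Service 586; fixed 301; total 887.
Difference: |879 − 887| = 8.

Proposal X is cheaper by 8.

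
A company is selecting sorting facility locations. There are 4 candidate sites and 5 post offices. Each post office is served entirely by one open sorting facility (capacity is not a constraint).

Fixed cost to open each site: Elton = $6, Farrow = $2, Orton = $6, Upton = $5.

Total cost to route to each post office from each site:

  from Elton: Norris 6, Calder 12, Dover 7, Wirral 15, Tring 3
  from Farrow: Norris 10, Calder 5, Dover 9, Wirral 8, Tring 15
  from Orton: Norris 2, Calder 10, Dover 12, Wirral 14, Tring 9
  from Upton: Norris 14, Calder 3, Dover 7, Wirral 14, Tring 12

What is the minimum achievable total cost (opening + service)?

Minimum total cost: 37

For any fixed open set, each post office goes to its cheapest open site; total = fixed + service.
{Elton, Farrow}: Norris→Elton 6, Calder→Farrow 5, Dover→Elton 7, Wirral→Farrow 8, Tring→Elton 3. Service 29; fixed 8; total 37.
{Elton, Farrow, Orton}: Norris→Orton 2, Calder→Farrow 5, Dover→Elton 7, Wirral→Farrow 8, Tring→Elton 3. Service 25; fixed 14; total 39.
{Elton, Farrow, Upton}: service 27 + fixed 13 = 40
{Elton, Farrow, Orton, Upton}: service 23 + fixed 19 = 42
No other subset beats 37.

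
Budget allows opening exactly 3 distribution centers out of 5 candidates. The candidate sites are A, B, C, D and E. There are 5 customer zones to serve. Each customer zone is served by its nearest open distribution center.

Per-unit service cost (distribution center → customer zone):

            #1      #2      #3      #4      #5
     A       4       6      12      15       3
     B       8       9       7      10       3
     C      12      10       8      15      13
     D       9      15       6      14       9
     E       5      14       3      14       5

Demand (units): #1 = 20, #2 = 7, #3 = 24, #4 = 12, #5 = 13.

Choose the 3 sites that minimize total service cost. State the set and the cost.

Choose A, B and E; total service cost 353.

With exactly 3 open, each customer zone uses its cheapest among the chosen.
{A, B, E}: #1→A 4·20=80, #2→A 6·7=42, #3→E 3·24=72, #4→B 10·12=120, #5→A 3·13=39. Service cost 353.
{B, C, E}: service cost 394
{B, D, E}: service cost 394
Among all 10 size-3 choices, {A, B, E} is lowest.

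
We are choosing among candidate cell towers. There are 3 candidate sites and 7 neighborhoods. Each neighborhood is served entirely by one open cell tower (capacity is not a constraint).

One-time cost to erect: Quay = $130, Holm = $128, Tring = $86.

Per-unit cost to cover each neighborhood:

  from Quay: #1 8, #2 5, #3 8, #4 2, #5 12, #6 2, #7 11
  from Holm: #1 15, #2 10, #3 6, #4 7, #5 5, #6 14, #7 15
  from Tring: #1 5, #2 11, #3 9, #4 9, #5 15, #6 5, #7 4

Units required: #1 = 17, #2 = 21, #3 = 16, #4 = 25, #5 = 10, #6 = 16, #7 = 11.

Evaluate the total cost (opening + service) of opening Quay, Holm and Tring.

Total cost: 806

Each neighborhood is assigned to its cheapest site among the open ones.
{Quay, Holm, Tring}: #1→Tring 5·17=85, #2→Quay 5·21=105, #3→Holm 6·16=96, #4→Quay 2·25=50, #5→Holm 5·10=50, #6→Quay 2·16=32, #7→Tring 4·11=44. Service 462; fixed 344; total 806.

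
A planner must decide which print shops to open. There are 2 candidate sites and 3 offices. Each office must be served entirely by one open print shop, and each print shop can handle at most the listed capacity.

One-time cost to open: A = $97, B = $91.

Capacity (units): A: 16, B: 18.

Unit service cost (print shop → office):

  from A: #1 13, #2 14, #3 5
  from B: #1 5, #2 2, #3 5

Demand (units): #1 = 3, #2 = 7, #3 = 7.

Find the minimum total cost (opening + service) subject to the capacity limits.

Minimum total cost: 155

Open {B}: #1→B 5·3=15, #2→B 2·7=14, #3→B 5·7=35.
Loads: B carries 17/18. Service 64; fixed 91; total 155.
Next best feasible plan costs 252.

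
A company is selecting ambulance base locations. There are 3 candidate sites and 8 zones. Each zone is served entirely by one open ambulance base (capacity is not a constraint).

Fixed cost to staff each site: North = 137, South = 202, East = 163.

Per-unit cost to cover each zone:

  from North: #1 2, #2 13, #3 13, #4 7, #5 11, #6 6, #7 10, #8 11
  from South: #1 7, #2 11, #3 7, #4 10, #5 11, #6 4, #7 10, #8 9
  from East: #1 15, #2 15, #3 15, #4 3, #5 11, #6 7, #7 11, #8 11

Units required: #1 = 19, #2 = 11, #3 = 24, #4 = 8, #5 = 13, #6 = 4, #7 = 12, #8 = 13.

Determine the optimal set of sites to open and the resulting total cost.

For any fixed open set, each zone goes to its cheapest open site; total = fixed + service.
{South}: #1→South 7·19=133, #2→South 11·11=121, #3→South 7·24=168, #4→South 10·8=80, #5→South 11·13=143, #6→South 4·4=16, #7→South 10·12=120, #8→South 9·13=117. Service 898; fixed 202; total 1100.
{North}: #1→North 2·19=38, #2→North 13·11=143, #3→North 13·24=312, #4→North 7·8=56, #5→North 11·13=143, #6→North 6·4=24, #7→North 10·12=120, #8→North 11·13=143. Service 979; fixed 137; total 1116.
{North, South}: #1→North 2·19=38, #2→South 11·11=121, #3→South 7·24=168, #4→North 7·8=56, #5→North 11·13=143, #6→South 4·4=16, #7→North 10·12=120, #8→South 9·13=117. Service 779; fixed 339; total 1118.
{North, South, East}: service 747 + fixed 502 = 1249
No other subset beats 1100.

Open South only; minimum total cost 1100.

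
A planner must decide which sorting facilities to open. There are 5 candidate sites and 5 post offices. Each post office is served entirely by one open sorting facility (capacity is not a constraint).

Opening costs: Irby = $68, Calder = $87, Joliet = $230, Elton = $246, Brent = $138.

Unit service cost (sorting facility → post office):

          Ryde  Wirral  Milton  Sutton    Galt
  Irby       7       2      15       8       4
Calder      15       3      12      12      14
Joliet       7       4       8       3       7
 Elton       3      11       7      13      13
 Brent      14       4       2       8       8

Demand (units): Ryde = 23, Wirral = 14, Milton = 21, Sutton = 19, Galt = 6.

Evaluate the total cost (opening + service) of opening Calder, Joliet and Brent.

Each post office is assigned to its cheapest site among the open ones.
{Calder, Joliet, Brent}: Ryde→Joliet 7·23=161, Wirral→Calder 3·14=42, Milton→Brent 2·21=42, Sutton→Joliet 3·19=57, Galt→Joliet 7·6=42. Service 344; fixed 455; total 799.

Total cost: 799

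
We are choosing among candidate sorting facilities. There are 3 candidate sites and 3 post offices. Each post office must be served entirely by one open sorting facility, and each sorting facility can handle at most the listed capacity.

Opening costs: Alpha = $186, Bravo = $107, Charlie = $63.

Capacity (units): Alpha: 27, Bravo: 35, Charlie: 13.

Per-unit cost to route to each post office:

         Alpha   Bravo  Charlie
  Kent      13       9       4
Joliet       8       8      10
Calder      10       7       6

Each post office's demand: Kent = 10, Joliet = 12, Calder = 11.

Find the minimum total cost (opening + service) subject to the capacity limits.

Open {Bravo}: Kent→Bravo 9·10=90, Joliet→Bravo 8·12=96, Calder→Bravo 7·11=77.
Loads: Bravo carries 33/35. Service 263; fixed 107; total 370.
Next best feasible plan costs 383.

Minimum total cost: 370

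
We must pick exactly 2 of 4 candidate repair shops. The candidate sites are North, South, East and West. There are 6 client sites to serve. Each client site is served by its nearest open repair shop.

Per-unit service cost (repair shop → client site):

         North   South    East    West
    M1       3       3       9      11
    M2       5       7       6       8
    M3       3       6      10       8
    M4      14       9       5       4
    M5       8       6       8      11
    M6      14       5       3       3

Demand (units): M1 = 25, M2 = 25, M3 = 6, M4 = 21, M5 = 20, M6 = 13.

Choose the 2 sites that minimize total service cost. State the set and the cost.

Choose North and West; total service cost 501.

With exactly 2 open, each client site uses its cheapest among the chosen.
{North, West}: M1→North 3·25=75, M2→North 5·25=125, M3→North 3·6=18, M4→West 4·21=84, M5→North 8·20=160, M6→West 3·13=39. Service cost 501.
{North, East}: service cost 522
{South, East}: service cost 525
Among all 6 size-2 choices, {North, West} is lowest.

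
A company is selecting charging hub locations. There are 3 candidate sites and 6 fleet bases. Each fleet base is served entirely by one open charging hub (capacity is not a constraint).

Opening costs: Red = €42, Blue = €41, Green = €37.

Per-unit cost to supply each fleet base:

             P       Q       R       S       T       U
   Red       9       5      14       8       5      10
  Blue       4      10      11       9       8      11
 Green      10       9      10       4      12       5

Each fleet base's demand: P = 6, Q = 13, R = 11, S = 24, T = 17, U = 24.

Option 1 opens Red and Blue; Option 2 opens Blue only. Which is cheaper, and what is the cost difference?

Option 1 is cheaper by 122.

Option 1: {Red, Blue}: P→Blue 4·6=24, Q→Red 5·13=65, R→Blue 11·11=121, S→Red 8·24=192, T→Red 5·17=85, U→Red 10·24=240. Service 727; fixed 83; total 810.
Option 2: {Blue}: P→Blue 4·6=24, Q→Blue 10·13=130, R→Blue 11·11=121, S→Blue 9·24=216, T→Blue 8·17=136, U→Blue 11·24=264. Service 891; fixed 41; total 932.
Difference: |810 − 932| = 122.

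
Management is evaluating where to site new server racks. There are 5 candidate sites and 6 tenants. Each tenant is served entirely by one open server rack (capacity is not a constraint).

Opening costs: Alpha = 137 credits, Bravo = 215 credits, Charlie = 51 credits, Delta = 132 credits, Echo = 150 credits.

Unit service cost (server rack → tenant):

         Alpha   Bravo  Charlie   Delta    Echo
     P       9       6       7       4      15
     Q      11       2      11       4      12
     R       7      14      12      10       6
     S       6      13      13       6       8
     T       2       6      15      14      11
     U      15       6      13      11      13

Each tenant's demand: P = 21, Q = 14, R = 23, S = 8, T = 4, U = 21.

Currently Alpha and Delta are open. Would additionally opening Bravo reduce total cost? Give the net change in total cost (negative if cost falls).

Current service cost with {Alpha, Delta}: 588.
Adding Bravo: each tenant re-picks its cheapest; new service cost 455, saving 133.
Extra fixed cost: 215. Net change = 215 − 133 = 82.
(Totals: 857 → 939.)

No — net change +82 (cost rises by 82).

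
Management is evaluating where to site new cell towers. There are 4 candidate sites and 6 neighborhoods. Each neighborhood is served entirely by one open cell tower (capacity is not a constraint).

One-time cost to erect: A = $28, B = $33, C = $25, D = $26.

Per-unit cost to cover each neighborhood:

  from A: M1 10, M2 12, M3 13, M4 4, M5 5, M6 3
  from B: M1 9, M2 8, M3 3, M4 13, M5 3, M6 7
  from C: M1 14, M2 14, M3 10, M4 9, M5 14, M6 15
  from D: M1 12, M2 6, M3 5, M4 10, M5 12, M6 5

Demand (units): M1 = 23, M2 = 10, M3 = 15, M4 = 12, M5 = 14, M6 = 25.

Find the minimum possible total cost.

Minimum total cost: 558

For any fixed open set, each neighborhood goes to its cheapest open site; total = fixed + service.
{A, B}: M1→B 9·23=207, M2→B 8·10=80, M3→B 3·15=45, M4→A 4·12=48, M5→B 3·14=42, M6→A 3·25=75. Service 497; fixed 61; total 558.
{A, B, D}: service 477 + fixed 87 = 564
{A, B, C}: service 497 + fixed 86 = 583
{A, B, C, D}: service 477 + fixed 112 = 589
(All 15 nonempty subsets were checked; A and B is lowest.)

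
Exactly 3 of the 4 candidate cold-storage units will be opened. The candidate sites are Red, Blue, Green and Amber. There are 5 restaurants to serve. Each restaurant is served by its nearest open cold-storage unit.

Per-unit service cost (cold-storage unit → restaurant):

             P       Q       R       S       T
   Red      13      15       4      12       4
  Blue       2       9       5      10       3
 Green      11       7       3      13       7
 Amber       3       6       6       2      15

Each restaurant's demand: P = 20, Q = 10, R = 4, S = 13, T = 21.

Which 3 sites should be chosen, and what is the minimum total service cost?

With exactly 3 open, each restaurant uses its cheapest among the chosen.
{Blue, Green, Amber}: P→Blue 2·20=40, Q→Amber 6·10=60, R→Green 3·4=12, S→Amber 2·13=26, T→Blue 3·21=63. Service cost 201.
{Red, Blue, Amber}: service cost 205
{Red, Green, Amber}: service cost 242
Among all 4 size-3 choices, {Blue, Green, Amber} is lowest.

Choose Blue, Green and Amber; total service cost 201.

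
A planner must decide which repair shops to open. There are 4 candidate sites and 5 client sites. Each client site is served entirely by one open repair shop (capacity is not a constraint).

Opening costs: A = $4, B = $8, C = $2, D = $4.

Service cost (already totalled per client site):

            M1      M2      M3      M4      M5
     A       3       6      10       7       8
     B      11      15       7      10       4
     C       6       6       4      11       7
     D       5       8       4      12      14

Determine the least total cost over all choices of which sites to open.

Minimum total cost: 33

For any fixed open set, each client site goes to its cheapest open site; total = fixed + service.
{A, C}: M1→A 3, M2→A 6, M3→C 4, M4→A 7, M5→C 7. Service 27; fixed 6; total 33.
{A, D}: service 28 + fixed 8 = 36
{C}: service 34 + fixed 2 = 36
{A, B, C, D}: M1→A 3, M2→A 6, M3→C 4, M4→A 7, M5→B 4. Service 24; fixed 18; total 42.
No other subset beats 33.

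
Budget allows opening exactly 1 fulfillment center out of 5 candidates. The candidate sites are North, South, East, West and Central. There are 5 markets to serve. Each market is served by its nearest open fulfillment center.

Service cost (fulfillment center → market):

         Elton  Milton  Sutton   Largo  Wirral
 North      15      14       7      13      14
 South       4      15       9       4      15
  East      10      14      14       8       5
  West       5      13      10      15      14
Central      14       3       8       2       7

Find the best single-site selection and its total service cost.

Choose Central only; total service cost 34.

With exactly 1 open, each market uses its cheapest among the chosen.
{Central}: Elton→Central 14, Milton→Central 3, Sutton→Central 8, Largo→Central 2, Wirral→Central 7. Service cost 34.
{South}: service cost 47
{East}: service cost 51
Among all 5 size-1 choices, {Central} is lowest.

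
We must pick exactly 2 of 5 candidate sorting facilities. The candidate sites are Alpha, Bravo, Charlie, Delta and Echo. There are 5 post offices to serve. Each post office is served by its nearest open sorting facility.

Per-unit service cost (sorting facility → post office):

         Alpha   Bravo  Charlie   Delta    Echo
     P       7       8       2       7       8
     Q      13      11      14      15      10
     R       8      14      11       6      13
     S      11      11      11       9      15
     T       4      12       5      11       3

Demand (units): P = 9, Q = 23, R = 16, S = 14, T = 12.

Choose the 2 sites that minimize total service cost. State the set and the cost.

With exactly 2 open, each post office uses its cheapest among the chosen.
{Delta, Echo}: P→Delta 7·9=63, Q→Echo 10·23=230, R→Delta 6·16=96, S→Delta 9·14=126, T→Echo 3·12=36. Service cost 551.
{Alpha, Echo}: service cost 611
{Charlie, Echo}: service cost 614
Among all 10 size-2 choices, {Delta, Echo} is lowest.

Choose Delta and Echo; total service cost 551.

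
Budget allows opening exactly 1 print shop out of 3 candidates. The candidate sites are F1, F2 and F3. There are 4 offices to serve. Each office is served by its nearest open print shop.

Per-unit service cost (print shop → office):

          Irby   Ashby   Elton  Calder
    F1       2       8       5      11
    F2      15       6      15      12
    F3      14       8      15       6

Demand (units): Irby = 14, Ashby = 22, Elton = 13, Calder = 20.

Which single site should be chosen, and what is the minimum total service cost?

Choose F1 only; total service cost 489.

With exactly 1 open, each office uses its cheapest among the chosen.
{F1}: Irby→F1 2·14=28, Ashby→F1 8·22=176, Elton→F1 5·13=65, Calder→F1 11·20=220. Service cost 489.
{F3}: service cost 687
{F2}: service cost 777
Among all 3 size-1 choices, {F1} is lowest.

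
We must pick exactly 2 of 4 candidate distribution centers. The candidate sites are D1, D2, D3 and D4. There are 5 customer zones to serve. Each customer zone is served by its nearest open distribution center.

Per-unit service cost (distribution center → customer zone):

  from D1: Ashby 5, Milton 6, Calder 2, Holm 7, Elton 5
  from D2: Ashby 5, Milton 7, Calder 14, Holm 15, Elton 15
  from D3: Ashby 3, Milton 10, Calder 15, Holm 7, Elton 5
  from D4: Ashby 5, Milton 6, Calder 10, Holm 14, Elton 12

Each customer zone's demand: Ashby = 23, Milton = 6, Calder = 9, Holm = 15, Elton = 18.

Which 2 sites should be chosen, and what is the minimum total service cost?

Choose D1 and D3; total service cost 318.

With exactly 2 open, each customer zone uses its cheapest among the chosen.
{D1, D3}: Ashby→D3 3·23=69, Milton→D1 6·6=36, Calder→D1 2·9=18, Holm→D1 7·15=105, Elton→D1 5·18=90. Service cost 318.
{D1, D2}: service cost 364
{D1, D4}: service cost 364
Among all 6 size-2 choices, {D1, D3} is lowest.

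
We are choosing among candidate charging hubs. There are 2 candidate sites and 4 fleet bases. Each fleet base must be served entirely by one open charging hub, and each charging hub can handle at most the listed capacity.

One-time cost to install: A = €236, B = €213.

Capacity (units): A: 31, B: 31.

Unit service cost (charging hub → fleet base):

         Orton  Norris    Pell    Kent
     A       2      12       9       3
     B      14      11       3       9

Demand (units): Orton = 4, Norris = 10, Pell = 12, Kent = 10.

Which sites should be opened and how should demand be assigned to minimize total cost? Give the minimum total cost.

Minimum total cost: 633

Open {A, B}: Orton→A 2·4=8, Norris→B 11·10=110, Pell→B 3·12=36, Kent→A 3·10=30.
Loads: A carries 14/31, B carries 22/31. Service 184; fixed 449; total 633.
Next best feasible plan costs 643.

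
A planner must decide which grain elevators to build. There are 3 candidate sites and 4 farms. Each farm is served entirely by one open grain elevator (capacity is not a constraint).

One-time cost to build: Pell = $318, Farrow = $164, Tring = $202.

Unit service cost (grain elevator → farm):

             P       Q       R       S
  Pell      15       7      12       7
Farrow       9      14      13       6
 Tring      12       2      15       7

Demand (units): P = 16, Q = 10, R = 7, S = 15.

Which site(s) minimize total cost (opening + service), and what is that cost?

For any fixed open set, each farm goes to its cheapest open site; total = fixed + service.
{Tring}: P→Tring 12·16=192, Q→Tring 2·10=20, R→Tring 15·7=105, S→Tring 7·15=105. Service 422; fixed 202; total 624.
{Farrow}: service 465 + fixed 164 = 629
{Farrow, Tring}: P→Farrow 9·16=144, Q→Tring 2·10=20, R→Farrow 13·7=91, S→Farrow 6·15=90. Service 345; fixed 366; total 711.
{Pell, Farrow, Tring}: P→Farrow 9·16=144, Q→Tring 2·10=20, R→Pell 12·7=84, S→Farrow 6·15=90. Service 338; fixed 684; total 1022.
No other subset beats 624.

Open Tring only; minimum total cost 624.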